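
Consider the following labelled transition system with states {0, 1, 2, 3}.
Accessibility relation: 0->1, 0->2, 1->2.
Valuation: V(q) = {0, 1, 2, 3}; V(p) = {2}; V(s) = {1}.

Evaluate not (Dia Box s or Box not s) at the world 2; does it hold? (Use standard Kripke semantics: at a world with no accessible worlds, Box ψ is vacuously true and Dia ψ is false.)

At 2: Dia Box s or Box not s is true, so not (Dia Box s or Box not s) is false.
  At 2: Dia Box s is false, Box not s is true, so Dia Box s or Box not s is true.
    At 2: no accessible worlds, so Dia Box s is false.
    At 2: no accessible worlds, so Box not s holds vacuously.

No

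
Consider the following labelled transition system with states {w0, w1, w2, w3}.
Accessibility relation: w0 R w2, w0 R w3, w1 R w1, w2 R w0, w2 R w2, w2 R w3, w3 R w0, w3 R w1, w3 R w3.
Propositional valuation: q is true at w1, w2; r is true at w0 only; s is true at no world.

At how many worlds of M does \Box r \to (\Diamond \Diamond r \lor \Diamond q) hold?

4

Let φ = \Box r \to (\Diamond \Diamond r \lor \Diamond q). Evaluate φ at each world:
  w0 (successors {w2, w3}): φ is true.
  w1 (successors {w1}): φ is true.
  w2 (successors {w0, w2, w3}): φ is true.
  w3 (successors {w0, w1, w3}): φ is true.
For instance, at w3:
  At w3: \Box r is false, \Diamond \Diamond r \lor \Diamond q is true, so \Box r \to (\Diamond \Diamond r \lor \Diamond q) is true.
    At w3: \Box r requires r at every successor {w0, w1, w3}.
      r fails at w1, so \Box r is false at w3.
    At w3: \Diamond \Diamond r is true, \Diamond q is true, so \Diamond \Diamond r \lor \Diamond q is true.
      At w3: \Diamond \Diamond r requires \Diamond r at some successor in {w0, w1, w3}.
        \Diamond r holds at w3, so \Diamond \Diamond r is true at w3.
      At w3: \Diamond q requires q at some successor in {w0, w1, w3}.
        q holds at w1, so \Diamond q is true at w3.
Satisfying worlds: {w0, w1, w2, w3}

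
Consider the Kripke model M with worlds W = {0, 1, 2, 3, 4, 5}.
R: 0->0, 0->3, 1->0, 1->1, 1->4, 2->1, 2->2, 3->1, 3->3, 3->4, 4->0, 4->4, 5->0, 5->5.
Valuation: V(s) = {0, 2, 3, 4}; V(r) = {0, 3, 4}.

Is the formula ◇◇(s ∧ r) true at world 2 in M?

Yes

At 2: ◇◇(s ∧ r) requires ◇(s ∧ r) at some successor in {1, 2}.
  ◇(s ∧ r) holds at 1, so ◇◇(s ∧ r) is true at 2.
    At 1: ◇(s ∧ r) requires s ∧ r at some successor in {0, 1, 4}.
      s ∧ r holds at 0, so ◇(s ∧ r) is true at 1.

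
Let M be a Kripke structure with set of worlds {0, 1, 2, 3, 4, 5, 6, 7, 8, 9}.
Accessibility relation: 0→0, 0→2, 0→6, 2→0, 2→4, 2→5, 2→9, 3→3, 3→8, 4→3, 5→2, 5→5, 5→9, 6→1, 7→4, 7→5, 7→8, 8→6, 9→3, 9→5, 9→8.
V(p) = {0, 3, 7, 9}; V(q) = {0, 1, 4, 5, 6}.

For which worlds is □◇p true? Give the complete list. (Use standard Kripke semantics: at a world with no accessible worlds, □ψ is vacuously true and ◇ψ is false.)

1, 2, 4, 5

Recall that □ψ holds at a world iff ψ holds at every accessible world, and ◇ψ holds iff ψ holds at some accessible world.
Let φ = □◇p. Evaluate φ at each world:
  0 (successors {0, 2, 6}): φ is false.
  1 (successors ∅): φ is true.
  2 (successors {0, 4, 5, 9}): φ is true.
  3 (successors {3, 8}): φ is false.
  4 (successors {3}): φ is true.
  5 (successors {2, 5, 9}): φ is true.
  6 (successors {1}): φ is false.
  7 (successors {4, 5, 8}): φ is false.
  8 (successors {6}): φ is false.
  9 (successors {3, 5, 8}): φ is false.
For instance, at 2:
  At 2: □◇p requires ◇p at every successor {0, 4, 5, 9}.
    At 0: ◇p is true.
    At 4: ◇p is true.
    At 5: ◇p is true.
    At 9: ◇p is true.
  So □◇p is true at 2.
Satisfying worlds: {1, 2, 4, 5}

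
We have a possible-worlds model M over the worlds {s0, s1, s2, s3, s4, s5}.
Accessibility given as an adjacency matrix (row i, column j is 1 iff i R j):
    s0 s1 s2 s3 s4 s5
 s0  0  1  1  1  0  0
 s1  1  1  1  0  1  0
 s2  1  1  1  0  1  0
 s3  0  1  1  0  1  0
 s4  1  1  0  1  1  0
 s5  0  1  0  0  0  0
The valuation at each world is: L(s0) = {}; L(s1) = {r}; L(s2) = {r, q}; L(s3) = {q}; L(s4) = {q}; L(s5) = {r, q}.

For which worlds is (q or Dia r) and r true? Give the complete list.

s1, s2, s5

Let φ = (q or Dia r) and r. Evaluate φ at each world:
  s0 (successors {s1, s2, s3}): φ is false.
  s1 (successors {s0, s1, s2, s4}): φ is true.
  s2 (successors {s0, s1, s2, s4}): φ is true.
  s3 (successors {s1, s2, s4}): φ is false.
  s4 (successors {s0, s1, s3, s4}): φ is false.
  s5 (successors {s1}): φ is true.
For instance, at s2:
  At s2: q or Dia r is true, r is true, so (q or Dia r) and r is true.
    At s2: q is true, Dia r is true, so q or Dia r is true.
      At s2: Dia r requires r at some successor in {s0, s1, s2, s4}.
        r holds at s1, so Dia r is true at s2.
Satisfying worlds: {s1, s2, s5}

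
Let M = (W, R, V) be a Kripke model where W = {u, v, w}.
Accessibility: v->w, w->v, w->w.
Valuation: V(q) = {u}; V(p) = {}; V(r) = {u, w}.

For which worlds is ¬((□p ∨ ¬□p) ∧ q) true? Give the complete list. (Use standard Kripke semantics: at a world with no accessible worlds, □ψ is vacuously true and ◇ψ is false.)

Let φ = ¬((□p ∨ ¬□p) ∧ q). Evaluate φ at each world:
  u (successors ∅): φ is false.
  v (successors {w}): φ is true.
  w (successors {v, w}): φ is true.
For instance, at w:
  At w: (□p ∨ ¬□p) ∧ q is false, so ¬((□p ∨ ¬□p) ∧ q) is true.
    At w: □p ∨ ¬□p is true, q is false, so (□p ∨ ¬□p) ∧ q is false.
      At w: □p is false, ¬□p is true, so □p ∨ ¬□p is true.
Satisfying worlds: {v, w}

v, w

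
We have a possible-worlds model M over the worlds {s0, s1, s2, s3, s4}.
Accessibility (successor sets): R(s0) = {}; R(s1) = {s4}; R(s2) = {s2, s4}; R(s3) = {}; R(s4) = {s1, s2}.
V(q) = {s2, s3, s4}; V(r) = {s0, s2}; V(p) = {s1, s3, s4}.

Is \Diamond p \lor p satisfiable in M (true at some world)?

Let φ = \Diamond p \lor p. Evaluate φ at each world:
  s0 (successors ∅): φ is false.
  s1 (successors {s4}): φ is true.
  s2 (successors {s2, s4}): φ is true.
  s3 (successors ∅): φ is true.
  s4 (successors {s1, s2}): φ is true.
Detail at s1 (witness):
  At s1: \Diamond p is true, p is true, so \Diamond p \lor p is true.
    At s1: \Diamond p requires p at some successor in {s4}.
      p holds at s4, so \Diamond p is true at s1.

Yes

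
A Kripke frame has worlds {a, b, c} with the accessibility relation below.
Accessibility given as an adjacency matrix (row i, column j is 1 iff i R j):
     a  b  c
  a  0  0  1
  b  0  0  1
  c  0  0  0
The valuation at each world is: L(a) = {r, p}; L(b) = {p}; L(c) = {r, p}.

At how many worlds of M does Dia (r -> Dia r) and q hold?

Recall that Dia ψ holds at a world iff ψ holds at some accessible world.
Let φ = Dia (r -> Dia r) and q. Evaluate φ at each world:
  a (successors {c}): φ is false.
  b (successors {c}): φ is false.
  c (successors ∅): φ is false.
For instance, at b:
  At b: Dia (r -> Dia r) is false, q is false, so Dia (r -> Dia r) and q is false.
    At b: Dia (r -> Dia r) requires r -> Dia r at some successor in {c}.
      At c: r -> Dia r is false.
    So Dia (r -> Dia r) is false at b.
Satisfying worlds: none.

0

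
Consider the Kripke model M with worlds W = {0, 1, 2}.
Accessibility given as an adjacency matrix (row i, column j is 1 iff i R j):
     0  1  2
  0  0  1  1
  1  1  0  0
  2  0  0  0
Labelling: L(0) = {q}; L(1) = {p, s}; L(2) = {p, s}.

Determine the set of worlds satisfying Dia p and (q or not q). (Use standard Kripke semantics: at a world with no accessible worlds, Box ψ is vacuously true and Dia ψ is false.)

Let φ = Dia p and (q or not q). Evaluate φ at each world:
  0 (successors {1, 2}): φ is true.
  1 (successors {0}): φ is false.
  2 (successors ∅): φ is false.
For instance, at 0:
  At 0: Dia p is true, q or not q is true, so Dia p and (q or not q) is true.
    At 0: Dia p requires p at some successor in {1, 2}.
      p holds at 1, so Dia p is true at 0.
Satisfying worlds: {0}

0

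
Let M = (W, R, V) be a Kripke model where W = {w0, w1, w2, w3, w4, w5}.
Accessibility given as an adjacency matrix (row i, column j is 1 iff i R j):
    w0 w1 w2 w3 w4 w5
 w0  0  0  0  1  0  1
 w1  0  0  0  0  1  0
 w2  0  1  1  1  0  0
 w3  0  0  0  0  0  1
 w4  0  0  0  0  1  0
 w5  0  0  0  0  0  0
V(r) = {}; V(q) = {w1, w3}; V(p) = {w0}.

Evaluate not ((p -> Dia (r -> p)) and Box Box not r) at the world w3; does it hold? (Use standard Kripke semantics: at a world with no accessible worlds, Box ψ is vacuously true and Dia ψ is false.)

Recall that Box ψ holds at a world iff ψ holds at every accessible world, and Dia ψ holds iff ψ holds at some accessible world.
At w3: (p -> Dia (r -> p)) and Box Box not r is true, so not ((p -> Dia (r -> p)) and Box Box not r) is false.
  At w3: p -> Dia (r -> p) is true, Box Box not r is true, so (p -> Dia (r -> p)) and Box Box not r is true.
    At w3: p is false, Dia (r -> p) is true, so p -> Dia (r -> p) is true.
      At w3: Dia (r -> p) requires r -> p at some successor in {w5}.
        r -> p holds at w5, so Dia (r -> p) is true at w3.
    At w3: Box Box not r requires Box not r at every successor {w5}.
      At w5: Box not r is true.
    So Box Box not r is true at w3.

No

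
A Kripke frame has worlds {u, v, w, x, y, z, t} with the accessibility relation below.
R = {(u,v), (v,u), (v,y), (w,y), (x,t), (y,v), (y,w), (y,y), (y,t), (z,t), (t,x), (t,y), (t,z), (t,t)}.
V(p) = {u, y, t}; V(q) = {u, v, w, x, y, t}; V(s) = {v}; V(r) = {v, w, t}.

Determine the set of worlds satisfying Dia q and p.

u, y, t

Let φ = Dia q and p. Evaluate φ at each world:
  u (successors {v}): φ is true.
  v (successors {u, y}): φ is false.
  w (successors {y}): φ is false.
  x (successors {t}): φ is false.
  y (successors {v, w, y, t}): φ is true.
  z (successors {t}): φ is false.
  t (successors {x, y, z, t}): φ is true.
For instance, at v:
  At v: Dia q is true, p is false, so Dia q and p is false.
    At v: Dia q requires q at some successor in {u, y}.
      q holds at u, so Dia q is true at v.
Satisfying worlds: {u, y, t}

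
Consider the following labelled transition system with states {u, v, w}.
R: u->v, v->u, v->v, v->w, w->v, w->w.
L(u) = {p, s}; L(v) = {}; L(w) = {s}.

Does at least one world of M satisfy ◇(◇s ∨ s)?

Recall that ◇ψ holds at a world iff ψ holds at some accessible world.
Let φ = ◇(◇s ∨ s). Evaluate φ at each world:
  u (successors {v}): φ is true.
  v (successors {u, v, w}): φ is true.
  w (successors {v, w}): φ is true.
Detail at u (witness):
  At u: ◇(◇s ∨ s) requires ◇s ∨ s at some successor in {v}.
    ◇s ∨ s holds at v, so ◇(◇s ∨ s) is true at u.
      At v: ◇s is true, s is false, so ◇s ∨ s is true.

Yes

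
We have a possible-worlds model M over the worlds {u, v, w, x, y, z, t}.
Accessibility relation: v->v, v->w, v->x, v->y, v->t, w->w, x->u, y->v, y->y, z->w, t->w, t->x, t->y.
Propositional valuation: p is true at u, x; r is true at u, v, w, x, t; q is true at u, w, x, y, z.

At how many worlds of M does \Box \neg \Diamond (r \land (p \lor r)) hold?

2

Let φ = \Box \neg \Diamond (r \land (p \lor r)). Evaluate φ at each world:
  u (successors ∅): φ is true.
  v (successors {v, w, x, y, t}): φ is false.
  w (successors {w}): φ is false.
  x (successors {u}): φ is true.
  y (successors {v, y}): φ is false.
  z (successors {w}): φ is false.
  t (successors {w, x, y}): φ is false.
For instance, at y:
  At y: \Box \neg \Diamond (r \land (p \lor r)) requires \neg \Diamond (r \land (p \lor r)) at every successor {v, y}.
    \neg \Diamond (r \land (p \lor r)) fails at v, so \Box \neg \Diamond (r \land (p \lor r)) is false at y.
      At v: \Diamond (r \land (p \lor r)) is true, so \neg \Diamond (r \land (p \lor r)) is false.
Satisfying worlds: {u, x}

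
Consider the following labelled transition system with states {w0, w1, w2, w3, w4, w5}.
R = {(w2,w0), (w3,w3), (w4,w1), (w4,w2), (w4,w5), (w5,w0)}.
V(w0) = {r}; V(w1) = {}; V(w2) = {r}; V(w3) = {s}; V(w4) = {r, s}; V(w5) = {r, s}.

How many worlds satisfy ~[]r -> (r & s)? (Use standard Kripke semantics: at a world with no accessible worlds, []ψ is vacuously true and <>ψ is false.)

Let φ = ~[]r -> (r & s). Evaluate φ at each world:
  w0 (successors ∅): φ is true.
  w1 (successors ∅): φ is true.
  w2 (successors {w0}): φ is true.
  w3 (successors {w3}): φ is false.
  w4 (successors {w1, w2, w5}): φ is true.
  w5 (successors {w0}): φ is true.
For instance, at w3:
  At w3: ~[]r is true, r & s is false, so ~[]r -> (r & s) is false.
    At w3: []r is false, so ~[]r is true.
      At w3: []r requires r at every successor {w3}.
        r fails at w3, so []r is false at w3.
Satisfying worlds: {w0, w1, w2, w4, w5}

5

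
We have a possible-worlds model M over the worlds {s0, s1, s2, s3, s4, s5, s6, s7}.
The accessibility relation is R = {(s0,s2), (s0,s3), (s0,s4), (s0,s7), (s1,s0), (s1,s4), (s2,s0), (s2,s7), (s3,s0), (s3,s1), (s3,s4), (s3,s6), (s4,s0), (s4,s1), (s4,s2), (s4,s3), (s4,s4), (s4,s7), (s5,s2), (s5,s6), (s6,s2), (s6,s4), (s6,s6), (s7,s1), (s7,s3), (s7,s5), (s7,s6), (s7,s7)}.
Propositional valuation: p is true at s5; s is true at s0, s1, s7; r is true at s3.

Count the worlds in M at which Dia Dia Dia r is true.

8

Let φ = Dia Dia Dia r. Evaluate φ at each world:
  s0 (successors {s2, s3, s4, s7}): φ is true.
  s1 (successors {s0, s4}): φ is true.
  s2 (successors {s0, s7}): φ is true.
  s3 (successors {s0, s1, s4, s6}): φ is true.
  s4 (successors {s0, s1, s2, s3, s4, s7}): φ is true.
  s5 (successors {s2, s6}): φ is true.
  s6 (successors {s2, s4, s6}): φ is true.
  s7 (successors {s1, s3, s5, s6, s7}): φ is true.
For instance, at s4:
  At s4: Dia Dia Dia r requires Dia Dia r at some successor in {s0, s1, s2, s3, s4, s7}.
    Dia Dia r holds at s0, so Dia Dia Dia r is true at s4.
      At s0: Dia Dia r requires Dia r at some successor in {s2, s3, s4, s7}.
        Dia r holds at s4, so Dia Dia r is true at s0.
Satisfying worlds: {s0, s1, s2, s3, s4, s5, s6, s7}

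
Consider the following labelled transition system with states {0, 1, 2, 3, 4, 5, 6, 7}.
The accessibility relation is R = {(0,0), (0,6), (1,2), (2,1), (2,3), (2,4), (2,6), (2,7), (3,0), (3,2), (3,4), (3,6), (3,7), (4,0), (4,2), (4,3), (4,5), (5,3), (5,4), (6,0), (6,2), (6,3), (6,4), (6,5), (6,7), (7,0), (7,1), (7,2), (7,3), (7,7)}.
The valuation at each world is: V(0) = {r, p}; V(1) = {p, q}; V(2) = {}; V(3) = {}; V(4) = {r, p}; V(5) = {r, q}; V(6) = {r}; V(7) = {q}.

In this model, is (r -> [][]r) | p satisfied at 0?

At 0: r -> [][]r is false, p is true, so (r -> [][]r) | p is true.
  At 0: r is true, [][]r is false, so r -> [][]r is false.
    At 0: [][]r requires []r at every successor {0, 6}.
      []r fails at 6, so [][]r is false at 0.

Yes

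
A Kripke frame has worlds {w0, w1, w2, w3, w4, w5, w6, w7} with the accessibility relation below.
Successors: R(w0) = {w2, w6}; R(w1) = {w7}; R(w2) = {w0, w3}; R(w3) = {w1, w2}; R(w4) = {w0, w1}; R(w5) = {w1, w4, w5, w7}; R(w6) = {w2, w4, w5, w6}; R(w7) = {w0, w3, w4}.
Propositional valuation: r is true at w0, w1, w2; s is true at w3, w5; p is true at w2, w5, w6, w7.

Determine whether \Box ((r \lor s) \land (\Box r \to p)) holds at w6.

At w6: \Box ((r \lor s) \land (\Box r \to p)) requires (r \lor s) \land (\Box r \to p) at every successor {w2, w4, w5, w6}.
  (r \lor s) \land (\Box r \to p) fails at w4, so \Box ((r \lor s) \land (\Box r \to p)) is false at w6.
    At w4: r \lor s is false, \Box r \to p is false, so (r \lor s) \land (\Box r \to p) is false.
      At w4: \Box r is true, p is false, so \Box r \to p is false.

No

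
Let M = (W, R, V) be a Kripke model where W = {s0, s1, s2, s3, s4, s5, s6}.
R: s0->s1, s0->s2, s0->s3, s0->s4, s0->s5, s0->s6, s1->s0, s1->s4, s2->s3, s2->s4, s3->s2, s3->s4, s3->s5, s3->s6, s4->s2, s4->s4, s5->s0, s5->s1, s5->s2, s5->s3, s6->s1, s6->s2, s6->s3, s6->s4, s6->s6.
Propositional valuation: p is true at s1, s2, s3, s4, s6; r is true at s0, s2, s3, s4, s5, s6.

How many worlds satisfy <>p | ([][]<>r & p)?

7

Let φ = <>p | ([][]<>r & p). Evaluate φ at each world:
  s0 (successors {s1, s2, s3, s4, s5, s6}): φ is true.
  s1 (successors {s0, s4}): φ is true.
  s2 (successors {s3, s4}): φ is true.
  s3 (successors {s2, s4, s5, s6}): φ is true.
  s4 (successors {s2, s4}): φ is true.
  s5 (successors {s0, s1, s2, s3}): φ is true.
  s6 (successors {s1, s2, s3, s4, s6}): φ is true.
For instance, at s6:
  At s6: <>p is true, [][]<>r & p is true, so <>p | ([][]<>r & p) is true.
    At s6: <>p requires p at some successor in {s1, s2, s3, s4, s6}.
      p holds at s1, so <>p is true at s6.
    At s6: [][]<>r is true, p is true, so [][]<>r & p is true.
      At s6: [][]<>r requires []<>r at every successor {s1, s2, s3, s4, s6}.
        At s1: []<>r is true.
        At s2: []<>r is true.
        At s3: []<>r is true.
        At s4: []<>r is true.
        At s6: []<>r is true.
      So [][]<>r is true at s6.
Satisfying worlds: {s0, s1, s2, s3, s4, s5, s6}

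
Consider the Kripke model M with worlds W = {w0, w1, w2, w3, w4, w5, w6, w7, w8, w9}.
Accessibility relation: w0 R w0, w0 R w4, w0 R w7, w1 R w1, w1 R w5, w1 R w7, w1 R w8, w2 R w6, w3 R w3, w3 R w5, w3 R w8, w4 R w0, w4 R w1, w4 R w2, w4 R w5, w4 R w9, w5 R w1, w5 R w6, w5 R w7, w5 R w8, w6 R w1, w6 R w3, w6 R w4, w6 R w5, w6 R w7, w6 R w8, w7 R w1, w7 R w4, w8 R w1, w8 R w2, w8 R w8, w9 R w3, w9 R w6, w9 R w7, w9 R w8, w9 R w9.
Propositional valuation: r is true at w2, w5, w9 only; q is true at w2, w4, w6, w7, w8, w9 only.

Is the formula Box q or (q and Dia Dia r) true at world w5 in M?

At w5: Box q is false, q and Dia Dia r is false, so Box q or (q and Dia Dia r) is false.
  At w5: Box q requires q at every successor {w1, w6, w7, w8}.
    q fails at w1, so Box q is false at w5.
  At w5: q is false, Dia Dia r is true, so q and Dia Dia r is false.
    At w5: Dia Dia r requires Dia r at some successor in {w1, w6, w7, w8}.
      Dia r holds at w1, so Dia Dia r is true at w5.

No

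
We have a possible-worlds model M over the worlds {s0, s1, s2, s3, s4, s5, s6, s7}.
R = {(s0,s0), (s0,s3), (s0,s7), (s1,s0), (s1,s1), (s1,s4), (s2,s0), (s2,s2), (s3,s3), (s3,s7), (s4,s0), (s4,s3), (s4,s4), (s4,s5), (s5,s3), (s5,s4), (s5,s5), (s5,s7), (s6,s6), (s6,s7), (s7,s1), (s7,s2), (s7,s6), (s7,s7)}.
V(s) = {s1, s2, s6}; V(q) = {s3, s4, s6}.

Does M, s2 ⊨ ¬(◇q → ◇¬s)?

No

Recall that ◇ψ holds at a world iff ψ holds at some accessible world.
At s2: ◇q → ◇¬s is true, so ¬(◇q → ◇¬s) is false.
  At s2: ◇q is false, ◇¬s is true, so ◇q → ◇¬s is true.
    At s2: ◇q requires q at some successor in {s0, s2}.
      At s0: q is false.
      At s2: q is false.
    So ◇q is false at s2.
    At s2: ◇¬s requires ¬s at some successor in {s0, s2}.
      ¬s holds at s0, so ◇¬s is true at s2.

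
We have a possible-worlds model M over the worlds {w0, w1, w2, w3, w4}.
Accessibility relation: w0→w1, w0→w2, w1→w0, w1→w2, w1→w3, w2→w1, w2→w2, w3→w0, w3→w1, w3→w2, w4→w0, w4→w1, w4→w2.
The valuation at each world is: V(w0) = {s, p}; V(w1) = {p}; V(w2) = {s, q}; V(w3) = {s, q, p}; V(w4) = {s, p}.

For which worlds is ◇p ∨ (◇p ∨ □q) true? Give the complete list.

Recall that □ψ holds at a world iff ψ holds at every accessible world, and ◇ψ holds iff ψ holds at some accessible world.
Let φ = ◇p ∨ (◇p ∨ □q). Evaluate φ at each world:
  w0 (successors {w1, w2}): φ is true.
  w1 (successors {w0, w2, w3}): φ is true.
  w2 (successors {w1, w2}): φ is true.
  w3 (successors {w0, w1, w2}): φ is true.
  w4 (successors {w0, w1, w2}): φ is true.
For instance, at w1:
  At w1: ◇p is true, ◇p ∨ □q is true, so ◇p ∨ (◇p ∨ □q) is true.
    At w1: ◇p requires p at some successor in {w0, w2, w3}.
      p holds at w0, so ◇p is true at w1.
    At w1: ◇p is true, □q is false, so ◇p ∨ □q is true.
      At w1: ◇p requires p at some successor in {w0, w2, w3}.
        p holds at w0, so ◇p is true at w1.
      At w1: □q requires q at every successor {w0, w2, w3}.
        q fails at w0, so □q is false at w1.
Satisfying worlds: {w0, w1, w2, w3, w4}

w0, w1, w2, w3, w4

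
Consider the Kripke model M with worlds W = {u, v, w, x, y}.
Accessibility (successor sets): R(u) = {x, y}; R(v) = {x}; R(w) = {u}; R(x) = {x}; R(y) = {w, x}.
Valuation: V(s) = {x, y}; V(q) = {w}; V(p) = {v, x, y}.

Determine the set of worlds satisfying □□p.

v, w, x

Recall that □ψ holds at a world iff ψ holds at every accessible world, and ◇ψ holds iff ψ holds at some accessible world.
Let φ = □□p. Evaluate φ at each world:
  u (successors {x, y}): φ is false.
  v (successors {x}): φ is true.
  w (successors {u}): φ is true.
  x (successors {x}): φ is true.
  y (successors {w, x}): φ is false.
For instance, at v:
  At v: □□p requires □p at every successor {x}.
      At x: □p requires p at every successor {x}.
        At x: p is true.
      So □p is true at x.
  So □□p is true at v.
Satisfying worlds: {v, w, x}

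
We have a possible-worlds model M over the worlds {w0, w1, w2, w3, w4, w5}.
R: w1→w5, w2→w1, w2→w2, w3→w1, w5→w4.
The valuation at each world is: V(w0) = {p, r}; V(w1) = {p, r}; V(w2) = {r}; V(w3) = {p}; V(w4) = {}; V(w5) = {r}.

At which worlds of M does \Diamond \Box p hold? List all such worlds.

Let φ = \Diamond \Box p. Evaluate φ at each world:
  w0 (successors ∅): φ is false.
  w1 (successors {w5}): φ is false.
  w2 (successors {w1, w2}): φ is false.
  w3 (successors {w1}): φ is false.
  w4 (successors ∅): φ is false.
  w5 (successors {w4}): φ is true.
For instance, at w2:
  At w2: \Diamond \Box p requires \Box p at some successor in {w1, w2}.
    At w1: \Box p is false.
    At w2: \Box p is false.
  So \Diamond \Box p is false at w2.
Satisfying worlds: {w5}

w5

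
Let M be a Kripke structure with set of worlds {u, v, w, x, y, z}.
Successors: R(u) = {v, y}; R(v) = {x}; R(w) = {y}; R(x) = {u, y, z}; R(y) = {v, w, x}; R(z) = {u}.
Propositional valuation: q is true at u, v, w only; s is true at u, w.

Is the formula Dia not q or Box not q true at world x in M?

Yes

At x: Dia not q is true, Box not q is false, so Dia not q or Box not q is true.
  At x: Dia not q requires not q at some successor in {u, y, z}.
    not q holds at y, so Dia not q is true at x.
  At x: Box not q requires not q at every successor {u, y, z}.
    not q fails at u, so Box not q is false at x.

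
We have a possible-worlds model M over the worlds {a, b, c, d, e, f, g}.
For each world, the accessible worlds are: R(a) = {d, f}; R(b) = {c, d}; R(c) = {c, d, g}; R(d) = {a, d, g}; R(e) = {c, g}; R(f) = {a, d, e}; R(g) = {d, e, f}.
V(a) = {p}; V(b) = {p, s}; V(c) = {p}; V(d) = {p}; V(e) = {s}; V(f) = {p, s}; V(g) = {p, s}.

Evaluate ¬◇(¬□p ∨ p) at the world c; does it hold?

No

At c: ◇(¬□p ∨ p) is true, so ¬◇(¬□p ∨ p) is false.
  At c: ◇(¬□p ∨ p) requires ¬□p ∨ p at some successor in {c, d, g}.
    ¬□p ∨ p holds at c, so ◇(¬□p ∨ p) is true at c.
      At c: ¬□p is false, p is true, so ¬□p ∨ p is true.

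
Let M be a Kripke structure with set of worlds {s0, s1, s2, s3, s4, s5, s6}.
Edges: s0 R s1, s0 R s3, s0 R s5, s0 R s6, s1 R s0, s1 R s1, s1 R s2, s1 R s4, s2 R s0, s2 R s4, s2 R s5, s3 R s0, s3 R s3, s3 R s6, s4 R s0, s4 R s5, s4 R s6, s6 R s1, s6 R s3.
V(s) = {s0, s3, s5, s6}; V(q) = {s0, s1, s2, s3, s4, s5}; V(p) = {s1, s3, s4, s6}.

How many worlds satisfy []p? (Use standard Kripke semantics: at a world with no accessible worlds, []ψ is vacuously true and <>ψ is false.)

Recall that []ψ holds at a world iff ψ holds at every accessible world, and <>ψ holds iff ψ holds at some accessible world.
Let φ = []p. Evaluate φ at each world:
  s0 (successors {s1, s3, s5, s6}): φ is false.
  s1 (successors {s0, s1, s2, s4}): φ is false.
  s2 (successors {s0, s4, s5}): φ is false.
  s3 (successors {s0, s3, s6}): φ is false.
  s4 (successors {s0, s5, s6}): φ is false.
  s5 (successors ∅): φ is true.
  s6 (successors {s1, s3}): φ is true.
For instance, at s3:
  At s3: []p requires p at every successor {s0, s3, s6}.
    p fails at s0, so []p is false at s3.
Satisfying worlds: {s5, s6}

2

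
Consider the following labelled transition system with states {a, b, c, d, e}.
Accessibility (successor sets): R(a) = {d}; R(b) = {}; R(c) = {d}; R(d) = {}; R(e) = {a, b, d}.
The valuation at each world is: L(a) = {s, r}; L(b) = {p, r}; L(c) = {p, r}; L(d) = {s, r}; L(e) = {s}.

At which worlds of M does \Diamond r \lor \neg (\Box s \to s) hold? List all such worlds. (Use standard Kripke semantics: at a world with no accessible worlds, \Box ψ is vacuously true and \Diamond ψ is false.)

Let φ = \Diamond r \lor \neg (\Box s \to s). Evaluate φ at each world:
  a (successors {d}): φ is true.
  b (successors ∅): φ is true.
  c (successors {d}): φ is true.
  d (successors ∅): φ is false.
  e (successors {a, b, d}): φ is true.
For instance, at c:
  At c: \Diamond r is true, \neg (\Box s \to s) is true, so \Diamond r \lor \neg (\Box s \to s) is true.
    At c: \Diamond r requires r at some successor in {d}.
      r holds at d, so \Diamond r is true at c.
    At c: \Box s \to s is false, so \neg (\Box s \to s) is true.
      At c: \Box s is true, s is false, so \Box s \to s is false.
Satisfying worlds: {a, b, c, e}

a, b, c, e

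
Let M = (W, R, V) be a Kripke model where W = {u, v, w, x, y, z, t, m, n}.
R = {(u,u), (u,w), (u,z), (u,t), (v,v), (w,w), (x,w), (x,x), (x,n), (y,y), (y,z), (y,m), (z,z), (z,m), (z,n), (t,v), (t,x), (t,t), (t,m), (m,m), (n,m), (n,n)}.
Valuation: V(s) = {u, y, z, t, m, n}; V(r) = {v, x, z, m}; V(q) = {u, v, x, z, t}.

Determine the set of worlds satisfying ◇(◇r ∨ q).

Let φ = ◇(◇r ∨ q). Evaluate φ at each world:
  u (successors {u, w, z, t}): φ is true.
  v (successors {v}): φ is true.
  w (successors {w}): φ is false.
  x (successors {w, x, n}): φ is true.
  y (successors {y, z, m}): φ is true.
  z (successors {z, m, n}): φ is true.
  t (successors {v, x, t, m}): φ is true.
  m (successors {m}): φ is true.
  n (successors {m, n}): φ is true.
For instance, at z:
  At z: ◇(◇r ∨ q) requires ◇r ∨ q at some successor in {z, m, n}.
    ◇r ∨ q holds at z, so ◇(◇r ∨ q) is true at z.
      At z: ◇r is true, q is true, so ◇r ∨ q is true.
Satisfying worlds: {u, v, x, y, z, t, m, n}

u, v, x, y, z, t, m, n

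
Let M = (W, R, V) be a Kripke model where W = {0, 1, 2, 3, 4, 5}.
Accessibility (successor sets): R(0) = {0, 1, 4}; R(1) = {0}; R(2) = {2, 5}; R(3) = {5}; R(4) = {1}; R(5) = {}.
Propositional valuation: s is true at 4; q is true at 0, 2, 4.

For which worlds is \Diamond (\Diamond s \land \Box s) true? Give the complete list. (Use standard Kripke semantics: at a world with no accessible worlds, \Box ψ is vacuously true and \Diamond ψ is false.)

none

Let φ = \Diamond (\Diamond s \land \Box s). Evaluate φ at each world:
  0 (successors {0, 1, 4}): φ is false.
  1 (successors {0}): φ is false.
  2 (successors {2, 5}): φ is false.
  3 (successors {5}): φ is false.
  4 (successors {1}): φ is false.
  5 (successors ∅): φ is false.
For instance, at 1:
  At 1: \Diamond (\Diamond s \land \Box s) requires \Diamond s \land \Box s at some successor in {0}.
    At 0: \Diamond s \land \Box s is false.
  So \Diamond (\Diamond s \land \Box s) is false at 1.
Satisfying worlds: none.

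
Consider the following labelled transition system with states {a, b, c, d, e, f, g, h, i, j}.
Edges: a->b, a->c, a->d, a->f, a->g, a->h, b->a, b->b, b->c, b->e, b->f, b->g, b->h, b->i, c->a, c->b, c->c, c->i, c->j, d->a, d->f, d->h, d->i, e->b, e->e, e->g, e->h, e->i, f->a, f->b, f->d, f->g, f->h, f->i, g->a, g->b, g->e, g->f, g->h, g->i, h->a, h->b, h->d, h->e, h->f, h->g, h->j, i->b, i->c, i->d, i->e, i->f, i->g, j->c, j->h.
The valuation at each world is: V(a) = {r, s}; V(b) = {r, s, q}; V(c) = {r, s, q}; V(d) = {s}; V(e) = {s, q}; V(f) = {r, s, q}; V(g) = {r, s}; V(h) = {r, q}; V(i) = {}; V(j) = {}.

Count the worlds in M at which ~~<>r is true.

10

Let φ = ~~<>r. Evaluate φ at each world:
  a (successors {b, c, d, f, g, h}): φ is true.
  b (successors {a, b, c, e, f, g, h, i}): φ is true.
  c (successors {a, b, c, i, j}): φ is true.
  d (successors {a, f, h, i}): φ is true.
  e (successors {b, e, g, h, i}): φ is true.
  f (successors {a, b, d, g, h, i}): φ is true.
  g (successors {a, b, e, f, h, i}): φ is true.
  h (successors {a, b, d, e, f, g, j}): φ is true.
  i (successors {b, c, d, e, f, g}): φ is true.
  j (successors {c, h}): φ is true.
For instance, at d:
  At d: ~<>r is false, so ~~<>r is true.
    At d: <>r is true, so ~<>r is false.
      At d: <>r requires r at some successor in {a, f, h, i}.
        r holds at a, so <>r is true at d.
Satisfying worlds: {a, b, c, d, e, f, g, h, i, j}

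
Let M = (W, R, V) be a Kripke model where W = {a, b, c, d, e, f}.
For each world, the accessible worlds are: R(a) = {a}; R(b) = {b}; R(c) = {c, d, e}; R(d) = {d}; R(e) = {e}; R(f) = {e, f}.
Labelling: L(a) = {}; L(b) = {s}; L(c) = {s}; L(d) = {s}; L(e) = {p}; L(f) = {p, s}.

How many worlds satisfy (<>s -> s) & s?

4

Let φ = (<>s -> s) & s. Evaluate φ at each world:
  a (successors {a}): φ is false.
  b (successors {b}): φ is true.
  c (successors {c, d, e}): φ is true.
  d (successors {d}): φ is true.
  e (successors {e}): φ is false.
  f (successors {e, f}): φ is true.
For instance, at d:
  At d: <>s -> s is true, s is true, so (<>s -> s) & s is true.
    At d: <>s is true, s is true, so <>s -> s is true.
      At d: <>s requires s at some successor in {d}.
        s holds at d, so <>s is true at d.
Satisfying worlds: {b, c, d, f}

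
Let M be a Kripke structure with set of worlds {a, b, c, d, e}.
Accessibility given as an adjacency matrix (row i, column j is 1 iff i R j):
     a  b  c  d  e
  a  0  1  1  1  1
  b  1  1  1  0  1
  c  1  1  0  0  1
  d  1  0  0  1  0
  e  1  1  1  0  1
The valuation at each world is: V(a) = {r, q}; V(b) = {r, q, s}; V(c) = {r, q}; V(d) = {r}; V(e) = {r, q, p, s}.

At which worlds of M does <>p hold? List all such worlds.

a, b, c, e

Let φ = <>p. Evaluate φ at each world:
  a (successors {b, c, d, e}): φ is true.
  b (successors {a, b, c, e}): φ is true.
  c (successors {a, b, e}): φ is true.
  d (successors {a, d}): φ is false.
  e (successors {a, b, c, e}): φ is true.
For instance, at c:
  At c: <>p requires p at some successor in {a, b, e}.
    p holds at e, so <>p is true at c.
Satisfying worlds: {a, b, c, e}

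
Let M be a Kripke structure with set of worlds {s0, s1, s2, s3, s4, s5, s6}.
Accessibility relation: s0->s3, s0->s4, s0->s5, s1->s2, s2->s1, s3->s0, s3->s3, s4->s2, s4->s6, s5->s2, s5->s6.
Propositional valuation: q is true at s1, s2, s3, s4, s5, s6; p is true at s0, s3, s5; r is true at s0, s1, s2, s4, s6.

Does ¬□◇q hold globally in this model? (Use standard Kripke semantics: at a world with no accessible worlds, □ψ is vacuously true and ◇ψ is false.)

No

Let φ = ¬□◇q. Evaluate φ at each world:
  s0 (successors {s3, s4, s5}): φ is false.
  s1 (successors {s2}): φ is false.
  s2 (successors {s1}): φ is false.
  s3 (successors {s0, s3}): φ is false.
  s4 (successors {s2, s6}): φ is true.
  s5 (successors {s2, s6}): φ is true.
  s6 (successors ∅): φ is false.
Detail at s0 (counterexample):
  At s0: □◇q is true, so ¬□◇q is false.
    At s0: □◇q requires ◇q at every successor {s3, s4, s5}.
      At s3: ◇q is true.
      At s4: ◇q is true.
      At s5: ◇q is true.
    So □◇q is true at s0.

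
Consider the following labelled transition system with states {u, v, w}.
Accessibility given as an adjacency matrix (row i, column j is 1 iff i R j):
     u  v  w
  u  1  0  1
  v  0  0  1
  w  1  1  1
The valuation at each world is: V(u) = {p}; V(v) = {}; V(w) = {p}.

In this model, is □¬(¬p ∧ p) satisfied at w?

At w: □¬(¬p ∧ p) requires ¬(¬p ∧ p) at every successor {u, v, w}.
  At u: ¬(¬p ∧ p) is true.
  At v: ¬(¬p ∧ p) is true.
  At w: ¬(¬p ∧ p) is true.
So □¬(¬p ∧ p) is true at w.

Yes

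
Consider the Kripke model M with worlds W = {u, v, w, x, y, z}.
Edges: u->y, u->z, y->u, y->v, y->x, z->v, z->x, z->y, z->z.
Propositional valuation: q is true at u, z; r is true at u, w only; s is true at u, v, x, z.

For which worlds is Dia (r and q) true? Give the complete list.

Let φ = Dia (r and q). Evaluate φ at each world:
  u (successors {y, z}): φ is false.
  v (successors ∅): φ is false.
  w (successors ∅): φ is false.
  x (successors ∅): φ is false.
  y (successors {u, v, x}): φ is true.
  z (successors {v, x, y, z}): φ is false.
For instance, at y:
  At y: Dia (r and q) requires r and q at some successor in {u, v, x}.
    r and q holds at u, so Dia (r and q) is true at y.
Satisfying worlds: {y}

y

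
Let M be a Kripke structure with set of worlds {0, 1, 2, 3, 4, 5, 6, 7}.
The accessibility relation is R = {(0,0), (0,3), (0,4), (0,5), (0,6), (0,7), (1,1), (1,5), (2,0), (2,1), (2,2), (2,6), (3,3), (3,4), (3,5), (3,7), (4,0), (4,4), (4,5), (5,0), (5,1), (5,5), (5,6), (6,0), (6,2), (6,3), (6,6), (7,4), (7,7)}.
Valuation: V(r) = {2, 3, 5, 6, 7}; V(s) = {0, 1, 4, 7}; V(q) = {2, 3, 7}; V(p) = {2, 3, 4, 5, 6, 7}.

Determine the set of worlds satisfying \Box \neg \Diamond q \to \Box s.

0, 2, 3, 4, 5, 6, 7

Let φ = \Box \neg \Diamond q \to \Box s. Evaluate φ at each world:
  0 (successors {0, 3, 4, 5, 6, 7}): φ is true.
  1 (successors {1, 5}): φ is false.
  2 (successors {0, 1, 2, 6}): φ is true.
  3 (successors {3, 4, 5, 7}): φ is true.
  4 (successors {0, 4, 5}): φ is true.
  5 (successors {0, 1, 5, 6}): φ is true.
  6 (successors {0, 2, 3, 6}): φ is true.
  7 (successors {4, 7}): φ is true.
For instance, at 3:
  At 3: \Box \neg \Diamond q is false, \Box s is false, so \Box \neg \Diamond q \to \Box s is true.
    At 3: \Box \neg \Diamond q requires \neg \Diamond q at every successor {3, 4, 5, 7}.
      \neg \Diamond q fails at 3, so \Box \neg \Diamond q is false at 3.
    At 3: \Box s requires s at every successor {3, 4, 5, 7}.
      s fails at 3, so \Box s is false at 3.
Satisfying worlds: {0, 2, 3, 4, 5, 6, 7}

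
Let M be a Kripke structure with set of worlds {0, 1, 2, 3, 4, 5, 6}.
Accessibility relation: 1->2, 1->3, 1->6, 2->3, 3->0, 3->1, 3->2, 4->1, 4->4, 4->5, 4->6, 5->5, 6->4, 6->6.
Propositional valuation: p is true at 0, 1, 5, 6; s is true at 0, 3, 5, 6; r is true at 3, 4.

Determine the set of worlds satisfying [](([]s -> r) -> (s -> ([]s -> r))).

0, 1, 2, 3, 4, 5, 6

Let φ = [](([]s -> r) -> (s -> ([]s -> r))). Evaluate φ at each world:
  0 (successors ∅): φ is true.
  1 (successors {2, 3, 6}): φ is true.
  2 (successors {3}): φ is true.
  3 (successors {0, 1, 2}): φ is true.
  4 (successors {1, 4, 5, 6}): φ is true.
  5 (successors {5}): φ is true.
  6 (successors {4, 6}): φ is true.
For instance, at 1:
  At 1: [](([]s -> r) -> (s -> ([]s -> r))) requires ([]s -> r) -> (s -> ([]s -> r)) at every successor {2, 3, 6}.
      At 2: []s -> r is false, s -> ([]s -> r) is true, so ([]s -> r) -> (s -> ([]s -> r)) is true.
      At 3: []s -> r is true, s -> ([]s -> r) is true, so ([]s -> r) -> (s -> ([]s -> r)) is true.
      At 6: []s -> r is true, s -> ([]s -> r) is true, so ([]s -> r) -> (s -> ([]s -> r)) is true.
  So [](([]s -> r) -> (s -> ([]s -> r))) is true at 1.
Satisfying worlds: {0, 1, 2, 3, 4, 5, 6}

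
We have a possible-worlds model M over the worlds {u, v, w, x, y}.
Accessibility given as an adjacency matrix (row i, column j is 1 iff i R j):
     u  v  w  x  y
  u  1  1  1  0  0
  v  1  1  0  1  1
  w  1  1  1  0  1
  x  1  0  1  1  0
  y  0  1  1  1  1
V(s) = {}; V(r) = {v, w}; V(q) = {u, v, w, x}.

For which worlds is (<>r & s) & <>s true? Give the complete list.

none

Let φ = (<>r & s) & <>s. Evaluate φ at each world:
  u (successors {u, v, w}): φ is false.
  v (successors {u, v, x, y}): φ is false.
  w (successors {u, v, w, y}): φ is false.
  x (successors {u, w, x}): φ is false.
  y (successors {v, w, x, y}): φ is false.
For instance, at u:
  At u: <>r & s is false, <>s is false, so (<>r & s) & <>s is false.
    At u: <>r is true, s is false, so <>r & s is false.
      At u: <>r requires r at some successor in {u, v, w}.
        r holds at v, so <>r is true at u.
    At u: <>s requires s at some successor in {u, v, w}.
      At u: s is false.
      At v: s is false.
      At w: s is false.
    So <>s is false at u.
Satisfying worlds: none.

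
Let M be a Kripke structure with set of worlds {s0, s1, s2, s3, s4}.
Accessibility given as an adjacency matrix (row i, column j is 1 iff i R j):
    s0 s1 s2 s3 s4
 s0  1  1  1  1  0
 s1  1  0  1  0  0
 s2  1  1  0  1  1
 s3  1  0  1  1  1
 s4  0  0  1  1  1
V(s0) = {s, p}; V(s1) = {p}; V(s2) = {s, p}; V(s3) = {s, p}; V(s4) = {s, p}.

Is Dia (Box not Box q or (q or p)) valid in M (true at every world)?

Yes

Recall that Box ψ holds at a world iff ψ holds at every accessible world, and Dia ψ holds iff ψ holds at some accessible world.
Let φ = Dia (Box not Box q or (q or p)). Evaluate φ at each world:
  s0 (successors {s0, s1, s2, s3}): φ is true.
  s1 (successors {s0, s2}): φ is true.
  s2 (successors {s0, s1, s3, s4}): φ is true.
  s3 (successors {s0, s2, s3, s4}): φ is true.
  s4 (successors {s2, s3, s4}): φ is true.
For instance, at s2:
  At s2: Dia (Box not Box q or (q or p)) requires Box not Box q or (q or p) at some successor in {s0, s1, s3, s4}.
    Box not Box q or (q or p) holds at s0, so Dia (Box not Box q or (q or p)) is true at s2.
      At s0: Box not Box q is true, q or p is true, so Box not Box q or (q or p) is true.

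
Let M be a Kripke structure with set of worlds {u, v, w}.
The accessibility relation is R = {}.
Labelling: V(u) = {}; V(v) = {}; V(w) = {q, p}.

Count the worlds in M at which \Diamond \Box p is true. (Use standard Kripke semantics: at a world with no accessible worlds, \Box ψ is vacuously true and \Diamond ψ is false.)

0

Let φ = \Diamond \Box p. Evaluate φ at each world:
  u (successors ∅): φ is false.
  v (successors ∅): φ is false.
  w (successors ∅): φ is false.
For instance, at u:
  At u: no accessible worlds, so \Diamond \Box p is false.
Satisfying worlds: none.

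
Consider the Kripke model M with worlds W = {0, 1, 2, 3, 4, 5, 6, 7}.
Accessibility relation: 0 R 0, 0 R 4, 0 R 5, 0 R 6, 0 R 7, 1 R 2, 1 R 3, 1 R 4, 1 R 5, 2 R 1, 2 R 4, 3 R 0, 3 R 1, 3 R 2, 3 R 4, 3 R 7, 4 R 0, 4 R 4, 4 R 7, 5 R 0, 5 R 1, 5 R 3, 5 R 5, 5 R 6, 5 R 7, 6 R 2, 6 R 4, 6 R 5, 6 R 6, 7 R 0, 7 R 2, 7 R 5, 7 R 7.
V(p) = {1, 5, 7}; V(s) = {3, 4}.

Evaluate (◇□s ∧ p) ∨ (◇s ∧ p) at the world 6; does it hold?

At 6: ◇□s ∧ p is false, ◇s ∧ p is false, so (◇□s ∧ p) ∨ (◇s ∧ p) is false.
  At 6: ◇□s is false, p is false, so ◇□s ∧ p is false.
    At 6: ◇□s requires □s at some successor in {2, 4, 5, 6}.
      At 2: □s is false.
      At 4: □s is false.
      At 5: □s is false.
      At 6: □s is false.
    So ◇□s is false at 6.
  At 6: ◇s is true, p is false, so ◇s ∧ p is false.
    At 6: ◇s requires s at some successor in {2, 4, 5, 6}.
      s holds at 4, so ◇s is true at 6.

No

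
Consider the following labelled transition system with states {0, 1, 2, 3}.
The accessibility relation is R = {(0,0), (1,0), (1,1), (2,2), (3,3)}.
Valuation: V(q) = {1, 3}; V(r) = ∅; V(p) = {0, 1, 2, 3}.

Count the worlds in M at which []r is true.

Recall that []ψ holds at a world iff ψ holds at every accessible world, and <>ψ holds iff ψ holds at some accessible world.
Let φ = []r. Evaluate φ at each world:
  0 (successors {0}): φ is false.
  1 (successors {0, 1}): φ is false.
  2 (successors {2}): φ is false.
  3 (successors {3}): φ is false.
For instance, at 0:
  At 0: []r requires r at every successor {0}.
    r fails at 0, so []r is false at 0.
Satisfying worlds: none.

0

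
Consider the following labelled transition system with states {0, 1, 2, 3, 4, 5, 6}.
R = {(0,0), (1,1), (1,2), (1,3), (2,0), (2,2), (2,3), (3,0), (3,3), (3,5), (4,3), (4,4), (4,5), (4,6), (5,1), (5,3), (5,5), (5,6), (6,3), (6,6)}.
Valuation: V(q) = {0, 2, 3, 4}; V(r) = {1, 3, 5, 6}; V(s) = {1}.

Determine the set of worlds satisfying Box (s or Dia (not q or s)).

Let φ = Box (s or Dia (not q or s)). Evaluate φ at each world:
  0 (successors {0}): φ is false.
  1 (successors {1, 2, 3}): φ is false.
  2 (successors {0, 2, 3}): φ is false.
  3 (successors {0, 3, 5}): φ is false.
  4 (successors {3, 4, 5, 6}): φ is true.
  5 (successors {1, 3, 5, 6}): φ is true.
  6 (successors {3, 6}): φ is true.
For instance, at 6:
  At 6: Box (s or Dia (not q or s)) requires s or Dia (not q or s) at every successor {3, 6}.
      At 3: s is false, Dia (not q or s) is true, so s or Dia (not q or s) is true.
      At 6: s is false, Dia (not q or s) is true, so s or Dia (not q or s) is true.
  So Box (s or Dia (not q or s)) is true at 6.
Satisfying worlds: {4, 5, 6}

4, 5, 6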